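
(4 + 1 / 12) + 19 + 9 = 385 / 12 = 32.08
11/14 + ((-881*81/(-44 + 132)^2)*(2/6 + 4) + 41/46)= -47695311/1246784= -38.25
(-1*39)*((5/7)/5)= -39/7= -5.57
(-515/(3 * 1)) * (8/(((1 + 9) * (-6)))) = 22.89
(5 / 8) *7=35 / 8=4.38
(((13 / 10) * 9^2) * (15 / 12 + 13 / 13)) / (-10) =-9477 / 400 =-23.69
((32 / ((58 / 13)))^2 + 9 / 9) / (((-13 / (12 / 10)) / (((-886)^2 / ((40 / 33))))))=-171380130471 / 54665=-3135097.97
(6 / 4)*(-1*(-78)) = 117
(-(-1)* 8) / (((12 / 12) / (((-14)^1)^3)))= -21952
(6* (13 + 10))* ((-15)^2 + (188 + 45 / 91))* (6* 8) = 249247872 / 91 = 2738987.60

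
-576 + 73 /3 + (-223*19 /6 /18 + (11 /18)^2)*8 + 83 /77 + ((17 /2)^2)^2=434954365 /99792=4358.61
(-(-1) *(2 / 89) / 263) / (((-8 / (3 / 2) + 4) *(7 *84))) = -1 / 9175544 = -0.00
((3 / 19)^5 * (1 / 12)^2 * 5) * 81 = 10935 / 39617584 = 0.00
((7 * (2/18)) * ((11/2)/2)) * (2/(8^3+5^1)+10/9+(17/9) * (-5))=-17.82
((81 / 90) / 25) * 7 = 63 / 250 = 0.25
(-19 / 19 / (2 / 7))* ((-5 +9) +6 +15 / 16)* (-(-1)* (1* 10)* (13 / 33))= -79625 / 528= -150.80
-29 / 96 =-0.30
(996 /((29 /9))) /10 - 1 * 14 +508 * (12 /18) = 154676 /435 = 355.58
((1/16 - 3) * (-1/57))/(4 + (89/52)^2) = 7943/1068009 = 0.01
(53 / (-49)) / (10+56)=-53 / 3234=-0.02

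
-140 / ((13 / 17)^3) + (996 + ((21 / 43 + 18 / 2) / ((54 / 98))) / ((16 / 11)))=1181434519 / 1700478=694.77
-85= -85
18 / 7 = 2.57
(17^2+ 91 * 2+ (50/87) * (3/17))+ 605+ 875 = 961893/493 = 1951.10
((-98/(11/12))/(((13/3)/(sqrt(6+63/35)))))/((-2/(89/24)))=13083 * sqrt(195)/1430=127.76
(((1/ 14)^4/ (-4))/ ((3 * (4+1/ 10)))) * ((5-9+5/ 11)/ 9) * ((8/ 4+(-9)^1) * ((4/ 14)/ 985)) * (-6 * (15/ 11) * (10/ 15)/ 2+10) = -65/ 21118843053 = -0.00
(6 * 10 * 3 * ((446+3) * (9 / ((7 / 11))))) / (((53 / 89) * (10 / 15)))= 1068157530 / 371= 2879130.81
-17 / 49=-0.35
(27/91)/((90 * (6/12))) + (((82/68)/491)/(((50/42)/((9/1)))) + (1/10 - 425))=-8068128898/18989425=-424.87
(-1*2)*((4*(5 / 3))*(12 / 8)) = -20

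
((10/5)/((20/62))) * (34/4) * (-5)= -527/2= -263.50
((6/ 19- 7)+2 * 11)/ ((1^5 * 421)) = 291/ 7999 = 0.04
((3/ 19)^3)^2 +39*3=5504368806/ 47045881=117.00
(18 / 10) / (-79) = -9 / 395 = -0.02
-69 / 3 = -23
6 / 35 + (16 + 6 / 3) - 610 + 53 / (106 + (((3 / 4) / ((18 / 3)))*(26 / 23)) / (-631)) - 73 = -664.33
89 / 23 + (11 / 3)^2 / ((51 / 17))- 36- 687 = -443797 / 621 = -714.65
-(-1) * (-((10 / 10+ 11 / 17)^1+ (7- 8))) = -0.65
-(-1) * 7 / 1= 7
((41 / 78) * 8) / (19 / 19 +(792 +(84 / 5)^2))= 4100 / 1048359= 0.00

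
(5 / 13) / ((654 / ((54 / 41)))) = 0.00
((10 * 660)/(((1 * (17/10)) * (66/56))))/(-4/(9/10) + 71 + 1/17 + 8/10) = 630000/12893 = 48.86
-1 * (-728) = 728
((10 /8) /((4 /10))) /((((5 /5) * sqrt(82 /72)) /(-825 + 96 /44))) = -678825 * sqrt(41) /1804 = -2409.42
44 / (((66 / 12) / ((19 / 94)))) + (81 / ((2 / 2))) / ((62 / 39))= 153185 / 2914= 52.57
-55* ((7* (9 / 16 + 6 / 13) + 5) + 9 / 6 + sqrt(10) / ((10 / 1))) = -156365 / 208 - 11* sqrt(10) / 2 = -769.15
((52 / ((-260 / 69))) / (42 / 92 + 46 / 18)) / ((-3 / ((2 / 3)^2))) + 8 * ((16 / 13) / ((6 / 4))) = 1761208 / 243165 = 7.24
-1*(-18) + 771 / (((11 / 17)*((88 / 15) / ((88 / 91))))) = 214623 / 1001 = 214.41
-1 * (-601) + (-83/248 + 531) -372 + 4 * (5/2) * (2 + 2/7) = 1358459/1736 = 782.52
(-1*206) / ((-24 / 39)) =1339 / 4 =334.75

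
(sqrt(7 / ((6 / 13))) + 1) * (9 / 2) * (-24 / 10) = -9 * sqrt(546) / 5 - 54 / 5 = -52.86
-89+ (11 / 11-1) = -89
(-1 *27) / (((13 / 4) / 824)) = -6845.54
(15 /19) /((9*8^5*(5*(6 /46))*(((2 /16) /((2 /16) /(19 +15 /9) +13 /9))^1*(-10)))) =-29785 /6253314048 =-0.00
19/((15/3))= 19/5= 3.80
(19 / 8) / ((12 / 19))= 361 / 96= 3.76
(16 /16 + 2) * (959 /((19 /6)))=17262 /19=908.53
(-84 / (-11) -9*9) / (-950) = 807 / 10450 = 0.08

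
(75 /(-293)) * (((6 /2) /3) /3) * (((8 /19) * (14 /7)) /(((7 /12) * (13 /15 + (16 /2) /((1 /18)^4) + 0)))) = -72000 /490897675877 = -0.00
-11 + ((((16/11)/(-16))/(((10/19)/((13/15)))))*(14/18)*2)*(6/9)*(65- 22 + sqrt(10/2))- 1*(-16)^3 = 90844681/22275- 3458*sqrt(5)/22275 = 4077.98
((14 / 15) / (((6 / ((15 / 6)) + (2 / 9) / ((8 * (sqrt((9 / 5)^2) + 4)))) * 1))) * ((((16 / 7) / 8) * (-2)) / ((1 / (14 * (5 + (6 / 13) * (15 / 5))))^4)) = -5075674264948224 / 358526233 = -14157051.28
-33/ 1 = -33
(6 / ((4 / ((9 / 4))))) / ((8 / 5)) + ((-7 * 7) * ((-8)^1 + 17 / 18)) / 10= 105643 / 2880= 36.68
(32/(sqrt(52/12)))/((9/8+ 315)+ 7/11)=2816*sqrt(39)/362375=0.05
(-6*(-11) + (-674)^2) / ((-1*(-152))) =227171 / 76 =2989.09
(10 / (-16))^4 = 0.15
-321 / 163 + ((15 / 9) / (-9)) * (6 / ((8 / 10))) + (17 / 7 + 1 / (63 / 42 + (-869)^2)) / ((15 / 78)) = 1437789689201 / 155095274250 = 9.27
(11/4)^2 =121/16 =7.56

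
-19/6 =-3.17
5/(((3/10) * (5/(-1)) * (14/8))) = -40/21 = -1.90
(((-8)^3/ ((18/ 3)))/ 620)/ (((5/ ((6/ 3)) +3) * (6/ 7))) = -448/ 15345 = -0.03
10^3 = 1000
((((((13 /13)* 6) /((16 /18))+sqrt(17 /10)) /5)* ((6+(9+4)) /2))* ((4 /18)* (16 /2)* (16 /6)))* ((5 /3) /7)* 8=4864* sqrt(170) /2835+2432 /21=138.18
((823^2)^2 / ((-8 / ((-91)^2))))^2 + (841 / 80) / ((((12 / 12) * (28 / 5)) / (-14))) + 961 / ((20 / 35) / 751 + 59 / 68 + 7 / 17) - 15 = 6605104407595349584016879647249177473 / 29288384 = 225519591917237550013578100000.00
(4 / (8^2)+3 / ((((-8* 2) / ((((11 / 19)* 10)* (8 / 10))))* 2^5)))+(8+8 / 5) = 58583 / 6080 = 9.64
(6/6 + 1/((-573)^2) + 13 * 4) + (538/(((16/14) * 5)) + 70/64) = 7787635711/52532640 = 148.24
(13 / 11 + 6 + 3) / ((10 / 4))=224 / 55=4.07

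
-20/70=-2/7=-0.29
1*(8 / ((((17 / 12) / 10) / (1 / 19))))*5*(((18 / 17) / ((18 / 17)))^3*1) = 4800 / 323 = 14.86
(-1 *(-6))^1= 6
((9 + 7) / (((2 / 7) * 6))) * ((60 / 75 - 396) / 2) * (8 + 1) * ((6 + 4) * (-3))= 497952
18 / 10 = 9 / 5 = 1.80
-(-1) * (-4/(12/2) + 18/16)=11/24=0.46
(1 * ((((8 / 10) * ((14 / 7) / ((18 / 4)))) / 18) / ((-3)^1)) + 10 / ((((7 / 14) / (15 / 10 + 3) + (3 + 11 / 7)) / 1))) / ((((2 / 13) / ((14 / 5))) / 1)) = 13888238 / 358425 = 38.75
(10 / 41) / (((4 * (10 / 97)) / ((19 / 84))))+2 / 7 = 5779 / 13776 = 0.42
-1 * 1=-1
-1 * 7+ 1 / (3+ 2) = -34 / 5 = -6.80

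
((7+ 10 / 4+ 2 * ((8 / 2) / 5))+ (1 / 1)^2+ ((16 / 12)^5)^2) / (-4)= -17630689 / 2361960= -7.46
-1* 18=-18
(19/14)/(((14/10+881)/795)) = 75525/61768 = 1.22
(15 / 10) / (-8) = -3 / 16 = -0.19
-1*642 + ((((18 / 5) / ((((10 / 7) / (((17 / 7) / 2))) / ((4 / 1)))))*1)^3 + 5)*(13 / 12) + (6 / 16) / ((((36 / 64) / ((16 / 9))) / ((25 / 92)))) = 52409299031 / 38812500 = 1350.32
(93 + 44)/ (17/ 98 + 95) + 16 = 162658/ 9327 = 17.44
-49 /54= -0.91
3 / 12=1 / 4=0.25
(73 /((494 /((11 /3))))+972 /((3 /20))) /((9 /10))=48020815 /6669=7200.60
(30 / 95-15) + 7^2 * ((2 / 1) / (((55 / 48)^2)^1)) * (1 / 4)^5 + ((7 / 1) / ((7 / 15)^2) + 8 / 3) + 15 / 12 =103549793 / 4827900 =21.45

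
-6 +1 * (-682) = -688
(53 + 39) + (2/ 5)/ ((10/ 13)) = 2313/ 25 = 92.52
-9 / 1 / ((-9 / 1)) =1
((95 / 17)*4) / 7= 380 / 119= 3.19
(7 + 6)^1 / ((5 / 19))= 49.40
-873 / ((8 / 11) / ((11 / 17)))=-105633 / 136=-776.71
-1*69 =-69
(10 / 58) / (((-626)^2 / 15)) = 75 / 11364404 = 0.00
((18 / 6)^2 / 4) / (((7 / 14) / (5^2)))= 225 / 2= 112.50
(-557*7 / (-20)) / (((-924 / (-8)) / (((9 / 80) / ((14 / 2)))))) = 1671 / 61600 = 0.03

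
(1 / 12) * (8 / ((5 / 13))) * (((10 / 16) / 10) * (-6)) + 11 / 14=19 / 140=0.14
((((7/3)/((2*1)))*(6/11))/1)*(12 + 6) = 126/11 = 11.45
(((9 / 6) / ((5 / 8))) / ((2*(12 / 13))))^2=1.69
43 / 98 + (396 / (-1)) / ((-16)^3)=26867 / 50176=0.54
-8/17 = -0.47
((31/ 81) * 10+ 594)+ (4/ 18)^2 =48428/ 81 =597.88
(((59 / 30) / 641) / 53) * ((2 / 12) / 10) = 59 / 61151400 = 0.00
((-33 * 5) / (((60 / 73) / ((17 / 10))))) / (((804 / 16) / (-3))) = 13651 / 670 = 20.37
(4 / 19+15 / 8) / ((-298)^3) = -317 / 4022465984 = -0.00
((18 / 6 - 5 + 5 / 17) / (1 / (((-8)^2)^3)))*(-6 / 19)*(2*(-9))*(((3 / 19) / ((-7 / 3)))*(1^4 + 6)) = 1204059.81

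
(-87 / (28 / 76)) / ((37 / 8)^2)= -105792 / 9583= -11.04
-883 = -883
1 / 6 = 0.17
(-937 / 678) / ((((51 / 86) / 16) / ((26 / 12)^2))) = -27236716 / 155601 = -175.04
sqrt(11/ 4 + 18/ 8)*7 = 7*sqrt(5) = 15.65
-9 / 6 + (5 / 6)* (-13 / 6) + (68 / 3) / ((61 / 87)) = 63733 / 2196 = 29.02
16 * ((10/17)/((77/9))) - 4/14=0.81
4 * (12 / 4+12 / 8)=18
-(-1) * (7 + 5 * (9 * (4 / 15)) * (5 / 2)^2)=82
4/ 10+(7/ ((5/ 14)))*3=296/ 5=59.20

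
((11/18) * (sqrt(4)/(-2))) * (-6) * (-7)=-77/3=-25.67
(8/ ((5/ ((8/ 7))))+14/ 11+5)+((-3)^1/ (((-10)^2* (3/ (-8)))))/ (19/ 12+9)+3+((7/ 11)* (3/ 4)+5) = 1474507/ 88900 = 16.59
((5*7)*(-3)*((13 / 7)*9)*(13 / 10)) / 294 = -1521 / 196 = -7.76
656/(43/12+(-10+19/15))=-127.38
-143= -143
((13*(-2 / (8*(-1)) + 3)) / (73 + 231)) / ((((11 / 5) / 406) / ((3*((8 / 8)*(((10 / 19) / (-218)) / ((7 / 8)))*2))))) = -367575 / 865678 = -0.42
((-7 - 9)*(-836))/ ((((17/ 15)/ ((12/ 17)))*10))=240768/ 289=833.11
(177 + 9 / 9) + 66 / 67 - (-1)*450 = 42142 / 67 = 628.99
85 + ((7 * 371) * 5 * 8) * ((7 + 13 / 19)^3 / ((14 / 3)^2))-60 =2164318.44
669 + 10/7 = 4693/7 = 670.43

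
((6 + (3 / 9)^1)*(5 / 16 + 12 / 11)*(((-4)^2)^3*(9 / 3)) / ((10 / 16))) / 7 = 9611264 / 385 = 24964.32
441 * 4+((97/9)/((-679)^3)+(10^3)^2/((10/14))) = 1401764.00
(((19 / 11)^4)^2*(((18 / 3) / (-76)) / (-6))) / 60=893871739 / 51446131440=0.02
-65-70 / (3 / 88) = -6355 / 3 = -2118.33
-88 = -88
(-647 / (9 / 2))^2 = 20672.05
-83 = -83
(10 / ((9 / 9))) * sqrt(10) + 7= 7 + 10 * sqrt(10)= 38.62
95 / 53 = 1.79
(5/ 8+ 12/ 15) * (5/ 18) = 19/ 48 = 0.40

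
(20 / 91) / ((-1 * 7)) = -0.03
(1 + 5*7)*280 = 10080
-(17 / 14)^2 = -289 / 196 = -1.47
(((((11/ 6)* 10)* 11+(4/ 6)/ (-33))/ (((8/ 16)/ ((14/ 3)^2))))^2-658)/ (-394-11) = -61237865272318/ 321521805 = -190462.56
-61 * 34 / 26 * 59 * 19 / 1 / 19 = -61183 / 13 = -4706.38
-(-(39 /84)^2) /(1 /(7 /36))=169 /4032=0.04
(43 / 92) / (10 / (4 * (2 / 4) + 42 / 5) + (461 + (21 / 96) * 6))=2236 / 2216303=0.00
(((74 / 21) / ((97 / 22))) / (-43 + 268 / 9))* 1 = -4884 / 80801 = -0.06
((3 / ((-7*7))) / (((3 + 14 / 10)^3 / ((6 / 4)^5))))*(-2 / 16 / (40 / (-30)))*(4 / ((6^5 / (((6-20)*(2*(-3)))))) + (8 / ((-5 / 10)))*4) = 34968375 / 1068548096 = 0.03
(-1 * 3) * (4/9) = -4/3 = -1.33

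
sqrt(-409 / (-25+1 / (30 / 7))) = sqrt(9116610) / 743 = 4.06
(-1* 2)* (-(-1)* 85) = -170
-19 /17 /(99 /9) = -19 /187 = -0.10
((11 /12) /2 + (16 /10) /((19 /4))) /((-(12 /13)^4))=-51781093 /47278080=-1.10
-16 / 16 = -1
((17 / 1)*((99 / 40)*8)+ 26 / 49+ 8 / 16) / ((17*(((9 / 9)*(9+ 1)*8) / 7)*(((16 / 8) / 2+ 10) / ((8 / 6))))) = 165439 / 785400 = 0.21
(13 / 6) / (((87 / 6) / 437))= 5681 / 87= 65.30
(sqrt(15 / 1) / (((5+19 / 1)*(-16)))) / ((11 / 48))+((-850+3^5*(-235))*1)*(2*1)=-115910 - sqrt(15) / 88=-115910.04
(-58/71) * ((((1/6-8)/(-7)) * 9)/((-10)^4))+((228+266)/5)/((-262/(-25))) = 6137414341/651070000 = 9.43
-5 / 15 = -1 / 3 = -0.33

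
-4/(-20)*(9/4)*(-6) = -27/10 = -2.70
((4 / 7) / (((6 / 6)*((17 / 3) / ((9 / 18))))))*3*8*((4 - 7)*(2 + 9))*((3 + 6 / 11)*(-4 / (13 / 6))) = 31104 / 119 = 261.38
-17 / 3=-5.67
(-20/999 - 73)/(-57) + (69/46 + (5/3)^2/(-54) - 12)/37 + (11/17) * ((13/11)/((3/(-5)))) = -809170/2904093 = -0.28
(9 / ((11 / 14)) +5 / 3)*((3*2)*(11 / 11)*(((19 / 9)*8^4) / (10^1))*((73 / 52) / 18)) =307492352 / 57915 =5309.37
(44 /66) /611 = 2 /1833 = 0.00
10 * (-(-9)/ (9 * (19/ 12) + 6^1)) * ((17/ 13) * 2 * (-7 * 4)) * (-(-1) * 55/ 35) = -59840/ 117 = -511.45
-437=-437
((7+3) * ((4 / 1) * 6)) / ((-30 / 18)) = -144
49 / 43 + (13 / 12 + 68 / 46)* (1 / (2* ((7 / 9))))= 2.79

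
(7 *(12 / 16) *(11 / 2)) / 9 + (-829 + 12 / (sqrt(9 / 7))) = -19819 / 24 + 4 *sqrt(7) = -815.21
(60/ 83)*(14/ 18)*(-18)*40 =-33600/ 83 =-404.82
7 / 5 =1.40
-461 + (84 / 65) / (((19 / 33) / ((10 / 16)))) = -227041 / 494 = -459.60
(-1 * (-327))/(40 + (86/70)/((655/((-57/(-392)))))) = 2938618200/359466451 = 8.17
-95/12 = -7.92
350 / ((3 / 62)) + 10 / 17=368930 / 51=7233.92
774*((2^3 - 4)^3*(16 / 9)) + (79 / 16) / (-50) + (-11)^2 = 70547921 / 800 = 88184.90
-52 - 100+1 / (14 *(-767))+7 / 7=-1621439 / 10738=-151.00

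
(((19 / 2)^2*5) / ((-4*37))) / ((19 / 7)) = -665 / 592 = -1.12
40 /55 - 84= -916 /11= -83.27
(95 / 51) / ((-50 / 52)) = -494 / 255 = -1.94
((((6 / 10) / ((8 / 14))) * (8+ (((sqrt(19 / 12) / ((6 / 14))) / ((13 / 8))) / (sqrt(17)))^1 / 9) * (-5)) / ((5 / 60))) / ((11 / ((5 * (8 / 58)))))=-10080 / 319 - 3920 * sqrt(969) / 634491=-31.79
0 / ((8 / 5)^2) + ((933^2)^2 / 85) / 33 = 252583699707 / 935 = 270142994.34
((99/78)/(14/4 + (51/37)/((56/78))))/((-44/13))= -777/11230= -0.07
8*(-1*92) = -736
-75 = -75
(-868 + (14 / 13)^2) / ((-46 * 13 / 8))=11.60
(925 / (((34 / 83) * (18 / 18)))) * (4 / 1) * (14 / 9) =2149700 / 153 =14050.33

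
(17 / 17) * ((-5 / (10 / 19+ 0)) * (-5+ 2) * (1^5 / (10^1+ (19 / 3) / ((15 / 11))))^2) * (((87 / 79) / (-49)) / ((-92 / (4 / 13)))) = 10041975 / 1005298847098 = 0.00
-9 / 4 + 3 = 3 / 4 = 0.75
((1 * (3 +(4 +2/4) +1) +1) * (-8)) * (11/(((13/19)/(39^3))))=-72478692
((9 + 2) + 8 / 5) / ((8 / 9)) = 567 / 40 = 14.18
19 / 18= 1.06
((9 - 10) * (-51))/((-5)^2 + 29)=17/18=0.94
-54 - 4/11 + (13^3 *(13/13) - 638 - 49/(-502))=8309141/5522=1504.73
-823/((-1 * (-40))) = -823/40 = -20.58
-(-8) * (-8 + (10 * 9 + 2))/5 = 672/5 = 134.40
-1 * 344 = -344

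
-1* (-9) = 9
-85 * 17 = -1445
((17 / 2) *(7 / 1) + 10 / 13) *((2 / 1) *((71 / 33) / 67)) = 111257 / 28743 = 3.87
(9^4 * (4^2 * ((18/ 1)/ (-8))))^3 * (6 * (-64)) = 5059980462358093824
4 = 4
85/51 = 5/3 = 1.67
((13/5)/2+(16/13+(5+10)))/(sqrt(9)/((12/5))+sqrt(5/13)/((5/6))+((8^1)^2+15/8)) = 1631764/6247227 - 145856 *sqrt(65)/406069755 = 0.26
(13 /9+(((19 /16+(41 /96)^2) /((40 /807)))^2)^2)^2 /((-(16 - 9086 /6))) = 45301381878689799330453534227572822040342163649 /199387545965321983461191010338513879040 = 227202665.34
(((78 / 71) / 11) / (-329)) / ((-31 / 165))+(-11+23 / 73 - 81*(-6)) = 25125913452 / 52861417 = 475.32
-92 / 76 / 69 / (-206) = 1 / 11742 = 0.00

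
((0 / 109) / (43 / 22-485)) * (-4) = 0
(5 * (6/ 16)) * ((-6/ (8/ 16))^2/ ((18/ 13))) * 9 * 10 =17550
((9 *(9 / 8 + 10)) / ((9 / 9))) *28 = 5607 / 2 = 2803.50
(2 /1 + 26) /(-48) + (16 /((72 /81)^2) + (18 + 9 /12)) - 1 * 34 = 53 /12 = 4.42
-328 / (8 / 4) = -164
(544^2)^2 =87578116096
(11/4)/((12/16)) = 11/3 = 3.67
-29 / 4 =-7.25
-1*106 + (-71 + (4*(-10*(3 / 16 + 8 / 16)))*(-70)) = 1748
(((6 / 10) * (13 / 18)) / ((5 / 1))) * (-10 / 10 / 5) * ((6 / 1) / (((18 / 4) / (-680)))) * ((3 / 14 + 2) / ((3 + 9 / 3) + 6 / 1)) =13702 / 4725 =2.90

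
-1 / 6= -0.17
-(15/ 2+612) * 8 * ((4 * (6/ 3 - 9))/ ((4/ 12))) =416304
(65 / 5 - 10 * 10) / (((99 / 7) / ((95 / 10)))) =-3857 / 66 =-58.44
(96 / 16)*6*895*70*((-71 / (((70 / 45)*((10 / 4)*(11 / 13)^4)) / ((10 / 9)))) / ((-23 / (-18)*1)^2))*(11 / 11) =-423381912033600 / 7745089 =-54664563.83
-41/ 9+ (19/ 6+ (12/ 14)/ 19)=-3217/ 2394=-1.34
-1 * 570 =-570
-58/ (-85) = 58/ 85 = 0.68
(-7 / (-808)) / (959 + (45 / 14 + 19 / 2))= 0.00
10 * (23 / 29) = 230 / 29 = 7.93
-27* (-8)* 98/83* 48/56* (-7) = -127008/83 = -1530.22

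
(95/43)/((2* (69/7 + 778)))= 0.00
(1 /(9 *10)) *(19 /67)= 19 /6030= 0.00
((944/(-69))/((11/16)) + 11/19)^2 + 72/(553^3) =13128702045991878985/35169496238887857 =373.30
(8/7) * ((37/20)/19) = 74/665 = 0.11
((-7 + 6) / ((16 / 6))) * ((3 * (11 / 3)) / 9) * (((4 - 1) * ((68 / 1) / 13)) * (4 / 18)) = -187 / 117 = -1.60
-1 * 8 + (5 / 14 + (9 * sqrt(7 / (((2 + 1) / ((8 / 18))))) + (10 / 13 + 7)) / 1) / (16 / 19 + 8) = -6.04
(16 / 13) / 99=0.01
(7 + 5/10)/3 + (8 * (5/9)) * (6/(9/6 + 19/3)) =555/94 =5.90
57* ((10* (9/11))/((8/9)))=23085/44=524.66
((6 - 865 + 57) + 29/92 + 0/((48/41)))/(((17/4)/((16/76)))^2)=-4720320/2399567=-1.97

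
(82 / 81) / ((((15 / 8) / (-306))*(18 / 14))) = -156128 / 1215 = -128.50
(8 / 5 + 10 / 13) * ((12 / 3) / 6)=308 / 195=1.58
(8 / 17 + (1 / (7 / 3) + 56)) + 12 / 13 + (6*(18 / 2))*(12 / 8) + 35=268903 / 1547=173.82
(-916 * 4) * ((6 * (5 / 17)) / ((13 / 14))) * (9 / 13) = -13849920 / 2873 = -4820.72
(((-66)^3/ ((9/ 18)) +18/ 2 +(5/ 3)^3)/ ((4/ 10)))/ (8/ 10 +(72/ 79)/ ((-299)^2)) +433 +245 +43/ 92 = -31510737498846703/ 17543918196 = -1796106.04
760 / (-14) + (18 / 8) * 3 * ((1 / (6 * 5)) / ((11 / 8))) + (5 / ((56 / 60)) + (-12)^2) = 73331 / 770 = 95.24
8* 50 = 400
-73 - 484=-557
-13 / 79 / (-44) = 13 / 3476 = 0.00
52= 52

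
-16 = -16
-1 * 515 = -515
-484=-484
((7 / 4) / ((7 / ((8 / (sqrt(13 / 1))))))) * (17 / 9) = 1.05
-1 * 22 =-22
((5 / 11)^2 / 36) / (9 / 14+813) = 175 / 24809598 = 0.00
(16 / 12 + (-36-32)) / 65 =-40 / 39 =-1.03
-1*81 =-81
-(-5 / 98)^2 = -25 / 9604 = -0.00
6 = 6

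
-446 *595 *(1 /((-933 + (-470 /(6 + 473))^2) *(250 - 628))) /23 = -4349054155 /132799330413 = -0.03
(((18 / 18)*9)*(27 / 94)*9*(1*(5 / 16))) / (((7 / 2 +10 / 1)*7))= 405 / 5264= 0.08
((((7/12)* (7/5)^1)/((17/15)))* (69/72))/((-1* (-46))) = 49/3264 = 0.02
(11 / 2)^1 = 11 / 2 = 5.50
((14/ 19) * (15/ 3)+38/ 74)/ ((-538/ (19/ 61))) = -2951/ 1214266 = -0.00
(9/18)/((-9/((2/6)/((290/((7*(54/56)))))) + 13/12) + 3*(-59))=-6/16031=-0.00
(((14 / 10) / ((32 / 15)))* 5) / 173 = 0.02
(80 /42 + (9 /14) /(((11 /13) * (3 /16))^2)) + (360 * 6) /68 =2557652 /43197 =59.21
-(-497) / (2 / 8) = 1988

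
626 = 626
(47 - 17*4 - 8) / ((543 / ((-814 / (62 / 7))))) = 82621 / 16833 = 4.91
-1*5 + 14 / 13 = -51 / 13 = -3.92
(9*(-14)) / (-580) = 63 / 290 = 0.22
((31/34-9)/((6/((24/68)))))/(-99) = 25/5202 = 0.00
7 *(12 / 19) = 84 / 19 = 4.42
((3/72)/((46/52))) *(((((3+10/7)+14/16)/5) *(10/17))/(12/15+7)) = 165/43792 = 0.00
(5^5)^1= 3125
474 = 474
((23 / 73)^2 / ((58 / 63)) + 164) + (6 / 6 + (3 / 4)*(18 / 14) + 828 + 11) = 4349095777 / 4327148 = 1005.07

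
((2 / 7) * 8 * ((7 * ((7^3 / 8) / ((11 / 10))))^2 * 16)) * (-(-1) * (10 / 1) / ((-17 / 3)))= -9882516000 / 2057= -4804334.47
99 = 99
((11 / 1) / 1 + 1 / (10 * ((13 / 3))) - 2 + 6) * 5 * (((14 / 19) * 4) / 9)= 6076 / 247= 24.60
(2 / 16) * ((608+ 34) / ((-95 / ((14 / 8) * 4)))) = -5.91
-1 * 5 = -5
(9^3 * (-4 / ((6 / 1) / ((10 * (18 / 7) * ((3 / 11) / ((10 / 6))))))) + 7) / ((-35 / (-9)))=-282465 / 539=-524.05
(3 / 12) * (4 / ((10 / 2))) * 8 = 8 / 5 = 1.60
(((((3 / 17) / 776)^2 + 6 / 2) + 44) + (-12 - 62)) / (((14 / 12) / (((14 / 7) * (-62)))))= 436986476667 / 152275256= 2869.71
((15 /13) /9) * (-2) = -10 /39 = -0.26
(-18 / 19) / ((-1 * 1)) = 18 / 19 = 0.95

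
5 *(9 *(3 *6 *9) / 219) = 2430 / 73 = 33.29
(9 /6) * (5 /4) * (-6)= -45 /4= -11.25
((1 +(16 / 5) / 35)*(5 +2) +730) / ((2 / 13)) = 239733 / 50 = 4794.66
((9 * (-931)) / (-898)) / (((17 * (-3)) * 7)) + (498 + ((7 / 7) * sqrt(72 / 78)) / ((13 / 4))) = 8 * sqrt(39) / 169 + 7602069 / 15266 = 498.27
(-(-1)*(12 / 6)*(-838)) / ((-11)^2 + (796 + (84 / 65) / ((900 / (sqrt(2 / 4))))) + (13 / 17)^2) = -6105133070975250000 / 3342468470046032471 + 4776858313500*sqrt(2) / 3342468470046032471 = -1.83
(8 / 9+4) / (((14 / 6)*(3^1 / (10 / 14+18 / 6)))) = 1144 / 441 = 2.59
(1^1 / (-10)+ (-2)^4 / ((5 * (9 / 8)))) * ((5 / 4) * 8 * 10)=2470 / 9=274.44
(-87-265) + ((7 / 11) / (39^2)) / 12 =-70671737 / 200772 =-352.00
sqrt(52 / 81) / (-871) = -2*sqrt(13) / 7839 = -0.00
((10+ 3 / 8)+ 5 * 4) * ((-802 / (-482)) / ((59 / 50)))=2436075 / 56876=42.83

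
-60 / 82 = -30 / 41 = -0.73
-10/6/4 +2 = 19/12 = 1.58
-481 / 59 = -8.15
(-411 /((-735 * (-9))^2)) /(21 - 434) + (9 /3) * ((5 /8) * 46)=2078296896923 /24096195900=86.25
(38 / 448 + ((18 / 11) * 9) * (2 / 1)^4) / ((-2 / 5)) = -2904085 / 4928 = -589.30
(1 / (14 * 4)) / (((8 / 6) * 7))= 3 / 1568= 0.00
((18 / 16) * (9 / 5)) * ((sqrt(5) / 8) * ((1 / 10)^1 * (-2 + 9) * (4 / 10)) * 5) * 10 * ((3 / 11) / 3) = 567 * sqrt(5) / 1760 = 0.72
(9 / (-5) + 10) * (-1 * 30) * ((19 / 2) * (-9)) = 21033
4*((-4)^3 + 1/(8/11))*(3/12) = -501/8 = -62.62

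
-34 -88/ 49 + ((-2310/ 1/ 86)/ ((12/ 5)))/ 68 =-20609109/ 573104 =-35.96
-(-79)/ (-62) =-79/ 62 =-1.27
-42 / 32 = -21 / 16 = -1.31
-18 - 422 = -440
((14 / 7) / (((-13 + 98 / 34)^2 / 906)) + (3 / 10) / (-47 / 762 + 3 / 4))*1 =703566921 / 38792020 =18.14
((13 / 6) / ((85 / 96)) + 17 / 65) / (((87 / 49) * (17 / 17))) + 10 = 1108007 / 96135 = 11.53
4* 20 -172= -92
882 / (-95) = -882 / 95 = -9.28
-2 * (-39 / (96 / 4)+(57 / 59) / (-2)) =995 / 236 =4.22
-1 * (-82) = 82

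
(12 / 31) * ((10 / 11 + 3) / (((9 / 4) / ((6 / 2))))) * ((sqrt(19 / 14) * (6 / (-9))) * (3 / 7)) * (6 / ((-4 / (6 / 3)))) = 2064 * sqrt(266) / 16709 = 2.01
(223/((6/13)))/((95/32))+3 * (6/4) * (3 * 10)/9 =50659/285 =177.75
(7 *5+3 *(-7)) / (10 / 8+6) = 56 / 29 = 1.93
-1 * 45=-45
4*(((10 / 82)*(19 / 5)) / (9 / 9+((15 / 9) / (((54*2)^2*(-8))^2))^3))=1.85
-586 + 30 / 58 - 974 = -1559.48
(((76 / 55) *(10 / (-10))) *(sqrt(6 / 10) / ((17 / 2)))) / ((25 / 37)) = -5624 *sqrt(15) / 116875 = -0.19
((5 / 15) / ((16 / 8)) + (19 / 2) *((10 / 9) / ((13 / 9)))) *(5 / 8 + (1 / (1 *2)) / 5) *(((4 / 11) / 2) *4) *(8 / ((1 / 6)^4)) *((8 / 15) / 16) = 442656 / 325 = 1362.02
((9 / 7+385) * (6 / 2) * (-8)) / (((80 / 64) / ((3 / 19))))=-778752 / 665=-1171.06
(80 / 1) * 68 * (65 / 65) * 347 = 1887680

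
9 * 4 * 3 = 108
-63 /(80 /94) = -74.02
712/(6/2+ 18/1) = 712/21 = 33.90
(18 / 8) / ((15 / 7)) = 21 / 20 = 1.05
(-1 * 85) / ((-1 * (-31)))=-2.74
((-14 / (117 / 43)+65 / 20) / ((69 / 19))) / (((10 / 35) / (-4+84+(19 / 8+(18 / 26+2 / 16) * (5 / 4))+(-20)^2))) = -882.99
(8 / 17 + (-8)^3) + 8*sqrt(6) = -8696 / 17 + 8*sqrt(6) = -491.93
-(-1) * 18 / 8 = 2.25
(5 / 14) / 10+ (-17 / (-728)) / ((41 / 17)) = 0.05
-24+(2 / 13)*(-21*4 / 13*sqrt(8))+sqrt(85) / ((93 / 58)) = -21.06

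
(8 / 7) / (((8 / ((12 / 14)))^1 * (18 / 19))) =19 / 147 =0.13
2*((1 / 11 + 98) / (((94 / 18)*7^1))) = 5.37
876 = 876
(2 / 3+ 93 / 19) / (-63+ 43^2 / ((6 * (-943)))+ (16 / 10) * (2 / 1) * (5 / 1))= -597862 / 5087725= -0.12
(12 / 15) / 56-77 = -5389 / 70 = -76.99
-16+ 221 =205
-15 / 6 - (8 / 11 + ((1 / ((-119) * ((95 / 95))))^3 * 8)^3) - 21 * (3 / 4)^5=-442582210360567034920147 / 53903292615034082784256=-8.21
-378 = -378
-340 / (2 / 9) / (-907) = 1530 / 907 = 1.69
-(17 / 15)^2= -289 / 225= -1.28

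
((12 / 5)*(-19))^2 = 2079.36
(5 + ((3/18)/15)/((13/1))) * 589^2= 2029834771/1170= 1734901.51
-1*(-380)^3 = 54872000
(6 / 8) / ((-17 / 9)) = -27 / 68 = -0.40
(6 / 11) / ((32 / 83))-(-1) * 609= 107433 / 176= 610.41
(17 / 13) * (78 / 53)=1.92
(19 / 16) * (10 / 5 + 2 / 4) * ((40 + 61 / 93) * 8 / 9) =359195 / 3348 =107.29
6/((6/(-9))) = -9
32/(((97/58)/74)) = 137344/97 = 1415.92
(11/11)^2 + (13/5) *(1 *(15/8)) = 47/8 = 5.88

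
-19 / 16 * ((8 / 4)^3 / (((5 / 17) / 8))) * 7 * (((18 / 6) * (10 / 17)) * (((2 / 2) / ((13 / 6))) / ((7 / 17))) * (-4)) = 186048 / 13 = 14311.38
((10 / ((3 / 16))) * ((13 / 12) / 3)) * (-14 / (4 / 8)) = -14560 / 27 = -539.26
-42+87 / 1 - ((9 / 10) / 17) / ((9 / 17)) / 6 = 2699 / 60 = 44.98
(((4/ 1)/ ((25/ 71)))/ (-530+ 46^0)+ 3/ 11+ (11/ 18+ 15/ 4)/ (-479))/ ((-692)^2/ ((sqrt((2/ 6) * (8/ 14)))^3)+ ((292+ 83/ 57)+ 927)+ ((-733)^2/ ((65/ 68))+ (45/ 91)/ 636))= -681436673473492180537111/ 164182941538359562328922261452145+ 25647840055147273633734792 * sqrt(21)/ 2769218947280331284614488809826179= 0.00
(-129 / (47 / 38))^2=24029604 / 2209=10878.05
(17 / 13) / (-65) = -17 / 845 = -0.02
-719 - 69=-788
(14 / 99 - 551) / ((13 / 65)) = -272675 / 99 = -2754.29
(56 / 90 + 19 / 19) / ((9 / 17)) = 1241 / 405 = 3.06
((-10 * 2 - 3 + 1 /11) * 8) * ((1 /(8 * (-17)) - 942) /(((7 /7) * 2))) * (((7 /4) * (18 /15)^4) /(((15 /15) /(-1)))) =-36610595784 /116875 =-313245.74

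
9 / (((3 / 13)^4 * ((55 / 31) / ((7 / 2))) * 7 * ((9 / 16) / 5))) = 7949.64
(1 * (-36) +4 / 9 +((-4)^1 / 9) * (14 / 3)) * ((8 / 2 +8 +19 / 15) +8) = -324104 / 405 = -800.26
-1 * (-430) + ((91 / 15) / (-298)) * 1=1922009 / 4470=429.98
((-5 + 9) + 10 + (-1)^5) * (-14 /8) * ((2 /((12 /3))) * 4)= -91 /2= -45.50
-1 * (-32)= 32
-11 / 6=-1.83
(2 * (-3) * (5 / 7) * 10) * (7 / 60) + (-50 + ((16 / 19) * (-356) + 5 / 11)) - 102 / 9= -229274 / 627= -365.67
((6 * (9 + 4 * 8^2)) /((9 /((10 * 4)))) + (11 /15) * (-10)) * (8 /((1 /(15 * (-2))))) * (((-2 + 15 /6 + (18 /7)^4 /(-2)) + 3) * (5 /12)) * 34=3174313239400 /7203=440693216.63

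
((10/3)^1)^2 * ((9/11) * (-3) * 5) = -1500/11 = -136.36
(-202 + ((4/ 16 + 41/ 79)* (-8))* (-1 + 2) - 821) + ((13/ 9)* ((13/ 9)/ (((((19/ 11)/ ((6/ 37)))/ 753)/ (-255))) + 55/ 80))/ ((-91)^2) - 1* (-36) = -5082549120469/ 5094297936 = -997.69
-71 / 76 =-0.93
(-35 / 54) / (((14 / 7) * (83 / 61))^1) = -2135 / 8964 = -0.24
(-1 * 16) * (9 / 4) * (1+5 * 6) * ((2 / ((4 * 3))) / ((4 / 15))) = -1395 / 2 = -697.50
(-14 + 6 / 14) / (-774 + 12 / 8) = 38 / 2163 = 0.02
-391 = -391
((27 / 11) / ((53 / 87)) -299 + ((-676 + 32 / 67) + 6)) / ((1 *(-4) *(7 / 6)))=8073015 / 39061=206.68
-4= -4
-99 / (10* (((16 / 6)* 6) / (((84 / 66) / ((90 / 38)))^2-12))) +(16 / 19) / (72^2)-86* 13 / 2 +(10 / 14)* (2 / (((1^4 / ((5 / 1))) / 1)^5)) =115911700823 / 29625750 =3912.53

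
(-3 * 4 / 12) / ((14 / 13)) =-13 / 14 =-0.93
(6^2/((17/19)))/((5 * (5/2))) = 1368/425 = 3.22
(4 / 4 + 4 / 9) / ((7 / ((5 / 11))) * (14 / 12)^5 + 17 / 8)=56160 / 1376759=0.04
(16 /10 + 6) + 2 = 48 /5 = 9.60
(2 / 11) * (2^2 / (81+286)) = 8 / 4037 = 0.00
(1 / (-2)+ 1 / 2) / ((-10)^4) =0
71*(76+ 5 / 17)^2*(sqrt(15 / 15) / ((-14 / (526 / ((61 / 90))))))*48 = -135699358998240 / 123403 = -1099643922.74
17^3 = 4913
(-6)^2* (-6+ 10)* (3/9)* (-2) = -96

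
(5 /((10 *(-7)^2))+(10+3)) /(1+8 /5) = 5.00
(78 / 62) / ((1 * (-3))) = -13 / 31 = -0.42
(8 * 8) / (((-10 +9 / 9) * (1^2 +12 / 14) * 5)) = -448 / 585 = -0.77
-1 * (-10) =10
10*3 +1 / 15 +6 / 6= 466 / 15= 31.07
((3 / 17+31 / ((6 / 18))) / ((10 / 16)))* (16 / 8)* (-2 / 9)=-5632 / 85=-66.26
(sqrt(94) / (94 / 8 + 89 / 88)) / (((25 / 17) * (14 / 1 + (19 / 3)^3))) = 40392 * sqrt(94) / 203178775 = 0.00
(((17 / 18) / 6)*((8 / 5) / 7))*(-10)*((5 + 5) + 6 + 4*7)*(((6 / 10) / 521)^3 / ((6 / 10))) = -2992 / 74245899525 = -0.00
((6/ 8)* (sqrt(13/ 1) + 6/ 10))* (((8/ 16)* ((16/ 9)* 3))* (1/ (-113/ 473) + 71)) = 9060/ 113 + 15100* sqrt(13)/ 113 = 561.98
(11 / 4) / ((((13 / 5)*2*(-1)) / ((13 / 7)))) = -55 / 56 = -0.98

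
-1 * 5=-5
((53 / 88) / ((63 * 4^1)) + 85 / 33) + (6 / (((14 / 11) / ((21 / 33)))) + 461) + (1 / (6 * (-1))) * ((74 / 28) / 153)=75383633 / 161568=466.58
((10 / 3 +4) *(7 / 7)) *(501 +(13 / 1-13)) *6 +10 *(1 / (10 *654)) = 14416777 / 654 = 22044.00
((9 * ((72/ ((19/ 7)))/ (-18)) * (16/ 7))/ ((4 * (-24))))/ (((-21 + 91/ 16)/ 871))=-83616/ 4655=-17.96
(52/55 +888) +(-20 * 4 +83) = 49057/55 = 891.95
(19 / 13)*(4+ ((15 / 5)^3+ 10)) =59.92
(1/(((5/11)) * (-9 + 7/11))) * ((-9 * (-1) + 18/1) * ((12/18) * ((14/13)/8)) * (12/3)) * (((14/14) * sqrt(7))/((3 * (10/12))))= -7623 * sqrt(7)/7475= -2.70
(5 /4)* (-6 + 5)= -5 /4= -1.25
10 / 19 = 0.53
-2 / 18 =-1 / 9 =-0.11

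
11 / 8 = 1.38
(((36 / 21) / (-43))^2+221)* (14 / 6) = 515.67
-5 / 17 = -0.29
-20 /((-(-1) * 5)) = -4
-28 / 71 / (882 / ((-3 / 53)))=0.00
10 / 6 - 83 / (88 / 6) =-3.99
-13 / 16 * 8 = -13 / 2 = -6.50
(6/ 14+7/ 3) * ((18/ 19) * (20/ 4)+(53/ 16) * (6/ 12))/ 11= 112723/ 70224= 1.61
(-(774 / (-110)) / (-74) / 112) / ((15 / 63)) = -1161 / 325600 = -0.00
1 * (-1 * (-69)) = 69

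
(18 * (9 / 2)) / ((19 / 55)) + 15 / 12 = 17915 / 76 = 235.72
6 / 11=0.55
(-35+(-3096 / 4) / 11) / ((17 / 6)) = -6954 / 187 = -37.19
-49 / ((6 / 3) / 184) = -4508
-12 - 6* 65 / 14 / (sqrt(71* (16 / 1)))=-12 - 195* sqrt(71) / 1988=-12.83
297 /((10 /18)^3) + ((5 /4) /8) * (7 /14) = 13857457 /8000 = 1732.18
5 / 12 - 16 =-187 / 12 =-15.58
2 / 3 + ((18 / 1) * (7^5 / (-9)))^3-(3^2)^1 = -113941476238657 / 3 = -37980492079552.33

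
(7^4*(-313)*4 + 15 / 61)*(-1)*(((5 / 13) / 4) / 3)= 916845785 / 9516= 96347.81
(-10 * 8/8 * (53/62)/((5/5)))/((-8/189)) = 50085/248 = 201.96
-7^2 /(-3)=49 /3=16.33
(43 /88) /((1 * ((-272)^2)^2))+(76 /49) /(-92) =-9151913083571 /542852952621056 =-0.02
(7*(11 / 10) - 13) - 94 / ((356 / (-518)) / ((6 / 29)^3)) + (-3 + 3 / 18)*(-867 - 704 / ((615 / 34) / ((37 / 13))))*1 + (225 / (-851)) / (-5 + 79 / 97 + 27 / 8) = 77099137557172431056 / 27867879800642115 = 2766.60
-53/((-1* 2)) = 53/2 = 26.50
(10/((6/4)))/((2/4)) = 40/3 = 13.33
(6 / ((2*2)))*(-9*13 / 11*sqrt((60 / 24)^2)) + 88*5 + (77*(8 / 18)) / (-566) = 44833159 / 112068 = 400.05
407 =407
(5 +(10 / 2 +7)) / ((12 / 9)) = 51 / 4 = 12.75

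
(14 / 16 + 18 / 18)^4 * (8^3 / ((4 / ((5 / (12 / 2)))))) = 84375 / 64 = 1318.36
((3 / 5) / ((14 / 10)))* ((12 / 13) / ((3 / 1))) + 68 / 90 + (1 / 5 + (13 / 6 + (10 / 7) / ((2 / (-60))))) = -324349 / 8190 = -39.60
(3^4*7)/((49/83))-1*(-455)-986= 3006/7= 429.43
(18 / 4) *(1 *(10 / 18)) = 5 / 2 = 2.50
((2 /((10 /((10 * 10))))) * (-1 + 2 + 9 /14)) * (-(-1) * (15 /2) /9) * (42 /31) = 1150 /31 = 37.10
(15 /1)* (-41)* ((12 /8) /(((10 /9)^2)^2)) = -2421009 /4000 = -605.25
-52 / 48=-13 / 12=-1.08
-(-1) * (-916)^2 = 839056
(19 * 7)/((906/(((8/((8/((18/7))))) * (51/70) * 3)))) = 8721/10570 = 0.83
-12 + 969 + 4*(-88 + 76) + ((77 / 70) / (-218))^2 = 4319931721 / 4752400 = 909.00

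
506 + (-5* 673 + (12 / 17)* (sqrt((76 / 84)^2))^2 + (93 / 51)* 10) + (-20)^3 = -27089627 / 2499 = -10840.19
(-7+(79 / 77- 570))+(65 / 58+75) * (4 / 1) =-606240 / 2233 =-271.49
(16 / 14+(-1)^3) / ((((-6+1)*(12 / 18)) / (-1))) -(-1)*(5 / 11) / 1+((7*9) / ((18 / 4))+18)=25023 / 770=32.50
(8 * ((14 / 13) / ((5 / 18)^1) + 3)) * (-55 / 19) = -39336 / 247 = -159.26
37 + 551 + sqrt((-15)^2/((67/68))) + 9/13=30*sqrt(1139)/67 + 7653/13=603.80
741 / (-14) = -52.93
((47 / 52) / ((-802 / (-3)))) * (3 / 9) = 47 / 41704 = 0.00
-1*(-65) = 65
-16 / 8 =-2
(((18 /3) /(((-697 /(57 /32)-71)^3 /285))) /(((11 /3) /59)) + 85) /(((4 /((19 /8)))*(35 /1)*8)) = 65010736715282525 /360679943925613312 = 0.18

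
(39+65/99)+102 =141.66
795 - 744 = 51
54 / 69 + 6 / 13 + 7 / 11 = 6185 / 3289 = 1.88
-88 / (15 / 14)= -1232 / 15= -82.13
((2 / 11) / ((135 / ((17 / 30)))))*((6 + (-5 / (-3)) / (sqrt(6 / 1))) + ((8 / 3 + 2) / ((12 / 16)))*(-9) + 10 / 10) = -833 / 22275 + 17*sqrt(6) / 80190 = -0.04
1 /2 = 0.50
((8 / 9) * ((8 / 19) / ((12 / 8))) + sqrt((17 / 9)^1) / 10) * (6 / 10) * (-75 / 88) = -80 / 627 - 3 * sqrt(17) / 176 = -0.20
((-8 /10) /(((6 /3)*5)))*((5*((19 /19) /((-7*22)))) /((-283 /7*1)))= -1 /15565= -0.00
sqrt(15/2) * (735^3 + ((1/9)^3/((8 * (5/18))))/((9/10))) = 1087408313.46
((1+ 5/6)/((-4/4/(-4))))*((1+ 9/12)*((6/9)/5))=77/45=1.71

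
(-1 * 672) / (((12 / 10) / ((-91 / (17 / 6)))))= 17985.88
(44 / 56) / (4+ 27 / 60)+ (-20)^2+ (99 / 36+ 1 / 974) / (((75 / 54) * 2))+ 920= 40084336913 / 30340100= 1321.17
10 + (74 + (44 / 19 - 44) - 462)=-7974 / 19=-419.68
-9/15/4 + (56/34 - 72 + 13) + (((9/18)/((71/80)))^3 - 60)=-14277142361/121689740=-117.32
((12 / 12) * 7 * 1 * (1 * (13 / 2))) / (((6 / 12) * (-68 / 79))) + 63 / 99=-78603 / 748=-105.08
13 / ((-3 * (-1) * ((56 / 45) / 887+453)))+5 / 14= 92829265 / 253141714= 0.37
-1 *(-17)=17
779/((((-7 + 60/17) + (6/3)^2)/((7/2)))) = 92701/18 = 5150.06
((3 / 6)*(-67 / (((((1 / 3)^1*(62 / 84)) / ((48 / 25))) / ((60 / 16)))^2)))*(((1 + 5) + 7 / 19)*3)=-250205887008 / 456475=-548126.16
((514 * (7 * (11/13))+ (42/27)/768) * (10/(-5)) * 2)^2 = 18709222238792281/126157824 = 148300134.27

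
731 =731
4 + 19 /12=67 /12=5.58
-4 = -4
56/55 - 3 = -109/55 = -1.98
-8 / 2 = -4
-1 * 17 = -17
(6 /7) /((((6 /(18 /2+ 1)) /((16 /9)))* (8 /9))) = 20 /7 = 2.86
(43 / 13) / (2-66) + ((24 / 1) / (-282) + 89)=3474907 / 39104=88.86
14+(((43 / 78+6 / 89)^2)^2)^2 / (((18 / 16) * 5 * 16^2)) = 21746925197092949711948048699434637 / 1553350145518881978444307240132608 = 14.00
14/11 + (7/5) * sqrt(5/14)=sqrt(70)/10 + 14/11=2.11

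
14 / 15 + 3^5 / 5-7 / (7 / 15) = 518 / 15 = 34.53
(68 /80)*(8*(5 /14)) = 17 /7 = 2.43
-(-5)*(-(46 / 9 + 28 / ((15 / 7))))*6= -1636 / 3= -545.33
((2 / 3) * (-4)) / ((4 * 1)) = -2 / 3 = -0.67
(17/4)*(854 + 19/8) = 116467/32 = 3639.59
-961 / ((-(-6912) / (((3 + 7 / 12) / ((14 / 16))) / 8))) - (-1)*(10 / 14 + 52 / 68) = 13895653 / 9870336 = 1.41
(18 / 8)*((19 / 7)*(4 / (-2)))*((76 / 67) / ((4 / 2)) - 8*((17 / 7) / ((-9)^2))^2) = -114585941 / 16753149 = -6.84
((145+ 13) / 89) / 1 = 158 / 89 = 1.78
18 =18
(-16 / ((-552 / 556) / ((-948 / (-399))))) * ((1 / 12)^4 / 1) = 10981 / 5946696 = 0.00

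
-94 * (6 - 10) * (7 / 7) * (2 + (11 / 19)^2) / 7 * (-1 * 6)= -1901808 / 2527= -752.60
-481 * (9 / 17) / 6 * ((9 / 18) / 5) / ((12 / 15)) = -1443 / 272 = -5.31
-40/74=-20/37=-0.54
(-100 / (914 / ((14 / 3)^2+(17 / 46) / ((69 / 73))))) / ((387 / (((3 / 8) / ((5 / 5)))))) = -0.00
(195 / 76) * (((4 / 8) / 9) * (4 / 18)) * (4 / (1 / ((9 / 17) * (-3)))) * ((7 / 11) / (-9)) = 455 / 31977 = 0.01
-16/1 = -16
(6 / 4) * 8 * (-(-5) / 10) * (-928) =-5568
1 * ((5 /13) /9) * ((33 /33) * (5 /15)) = 5 /351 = 0.01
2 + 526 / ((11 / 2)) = 1074 / 11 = 97.64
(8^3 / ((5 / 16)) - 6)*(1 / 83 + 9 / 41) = 6431656 / 17015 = 378.00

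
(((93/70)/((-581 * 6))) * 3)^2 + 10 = 66161964649/6616195600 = 10.00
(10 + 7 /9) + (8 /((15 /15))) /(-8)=88 /9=9.78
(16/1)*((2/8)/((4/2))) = 2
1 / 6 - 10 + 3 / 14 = -202 / 21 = -9.62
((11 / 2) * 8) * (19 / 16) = 209 / 4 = 52.25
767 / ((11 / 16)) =12272 / 11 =1115.64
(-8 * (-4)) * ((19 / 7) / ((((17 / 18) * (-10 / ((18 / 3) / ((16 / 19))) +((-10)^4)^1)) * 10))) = 9747 / 10596950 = 0.00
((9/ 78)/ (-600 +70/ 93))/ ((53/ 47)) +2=153578767/ 76795940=2.00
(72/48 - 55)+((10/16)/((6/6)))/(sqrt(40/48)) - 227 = -279.82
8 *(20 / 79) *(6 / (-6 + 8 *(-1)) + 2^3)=8480 / 553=15.33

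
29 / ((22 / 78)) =1131 / 11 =102.82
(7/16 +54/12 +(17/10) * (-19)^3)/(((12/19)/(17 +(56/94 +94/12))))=-127042518821/270720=-469276.44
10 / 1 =10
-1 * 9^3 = -729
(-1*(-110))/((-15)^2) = 22/45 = 0.49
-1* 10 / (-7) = 1.43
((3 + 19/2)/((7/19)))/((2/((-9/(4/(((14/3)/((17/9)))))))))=-12825/136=-94.30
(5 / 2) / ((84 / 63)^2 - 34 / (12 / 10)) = -45 / 478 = -0.09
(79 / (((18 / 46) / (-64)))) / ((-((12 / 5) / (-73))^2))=968279300 / 81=11954065.43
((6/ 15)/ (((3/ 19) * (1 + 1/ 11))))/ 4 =209/ 360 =0.58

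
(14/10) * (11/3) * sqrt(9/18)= 77 * sqrt(2)/30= 3.63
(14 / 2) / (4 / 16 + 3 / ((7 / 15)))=1.05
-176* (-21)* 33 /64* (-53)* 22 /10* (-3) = 666631.35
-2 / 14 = -1 / 7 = -0.14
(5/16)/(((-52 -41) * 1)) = -0.00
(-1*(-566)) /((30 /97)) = 27451 /15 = 1830.07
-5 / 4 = -1.25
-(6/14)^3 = -27/343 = -0.08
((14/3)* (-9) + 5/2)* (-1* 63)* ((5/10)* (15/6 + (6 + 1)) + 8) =253827/8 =31728.38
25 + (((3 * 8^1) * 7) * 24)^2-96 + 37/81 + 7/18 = 2633626523/162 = 16256953.85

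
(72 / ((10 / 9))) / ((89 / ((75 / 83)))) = 4860 / 7387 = 0.66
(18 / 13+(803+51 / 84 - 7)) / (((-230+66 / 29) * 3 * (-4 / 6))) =8423601 / 4807712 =1.75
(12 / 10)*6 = 36 / 5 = 7.20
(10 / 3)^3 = 1000 / 27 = 37.04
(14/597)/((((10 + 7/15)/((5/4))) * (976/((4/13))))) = 0.00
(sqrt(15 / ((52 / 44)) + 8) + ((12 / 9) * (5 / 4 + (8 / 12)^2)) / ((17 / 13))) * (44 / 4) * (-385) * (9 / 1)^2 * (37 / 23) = -12692295 * sqrt(3497) / 299-372777405 / 391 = -3463643.80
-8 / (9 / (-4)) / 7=32 / 63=0.51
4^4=256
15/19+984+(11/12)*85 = 242297/228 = 1062.71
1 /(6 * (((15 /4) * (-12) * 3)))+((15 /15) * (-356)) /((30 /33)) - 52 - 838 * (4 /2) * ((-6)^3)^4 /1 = -2955112628419477 /810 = -3648287195579.60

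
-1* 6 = -6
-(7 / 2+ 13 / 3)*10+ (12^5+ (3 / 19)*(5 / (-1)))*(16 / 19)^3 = 58064494949 / 390963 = 148516.60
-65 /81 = -0.80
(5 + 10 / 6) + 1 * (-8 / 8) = 17 / 3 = 5.67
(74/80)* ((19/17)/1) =703/680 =1.03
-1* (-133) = 133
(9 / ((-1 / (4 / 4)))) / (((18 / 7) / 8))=-28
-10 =-10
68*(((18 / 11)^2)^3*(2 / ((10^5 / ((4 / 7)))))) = 0.01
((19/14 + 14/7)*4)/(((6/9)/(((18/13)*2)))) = 5076/91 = 55.78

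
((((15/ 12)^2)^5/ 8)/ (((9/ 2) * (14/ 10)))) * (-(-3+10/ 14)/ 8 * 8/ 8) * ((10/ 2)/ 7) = 244140625/ 6473908224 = 0.04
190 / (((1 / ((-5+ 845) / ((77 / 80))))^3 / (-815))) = -137001369600000000 / 1331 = -102931156724267.47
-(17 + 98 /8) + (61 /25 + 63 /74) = -96047 /3700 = -25.96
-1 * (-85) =85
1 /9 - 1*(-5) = 46 /9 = 5.11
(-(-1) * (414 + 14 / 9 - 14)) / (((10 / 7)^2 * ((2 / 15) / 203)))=17974229 / 60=299570.48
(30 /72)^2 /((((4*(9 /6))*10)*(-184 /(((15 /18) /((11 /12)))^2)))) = -125 /9618048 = -0.00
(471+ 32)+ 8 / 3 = 1517 / 3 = 505.67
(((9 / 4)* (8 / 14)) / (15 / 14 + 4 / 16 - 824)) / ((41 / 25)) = -180 / 188887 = -0.00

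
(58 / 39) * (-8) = -464 / 39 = -11.90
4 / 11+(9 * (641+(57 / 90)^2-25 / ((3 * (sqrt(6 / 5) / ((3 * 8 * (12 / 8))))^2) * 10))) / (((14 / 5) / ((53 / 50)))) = -135630837 / 154000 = -880.72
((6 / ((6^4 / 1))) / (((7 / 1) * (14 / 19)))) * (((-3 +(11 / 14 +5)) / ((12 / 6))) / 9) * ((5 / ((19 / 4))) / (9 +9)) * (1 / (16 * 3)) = 0.00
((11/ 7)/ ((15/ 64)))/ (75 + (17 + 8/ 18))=33/ 455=0.07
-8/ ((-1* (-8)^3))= -1/ 64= -0.02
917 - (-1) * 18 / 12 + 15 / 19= 34933 / 38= 919.29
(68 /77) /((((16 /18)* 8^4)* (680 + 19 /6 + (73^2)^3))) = 459 /286377627079233536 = 0.00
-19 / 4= -4.75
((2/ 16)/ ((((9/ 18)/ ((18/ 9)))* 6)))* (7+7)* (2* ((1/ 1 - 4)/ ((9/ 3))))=-7/ 3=-2.33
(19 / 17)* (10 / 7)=190 / 119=1.60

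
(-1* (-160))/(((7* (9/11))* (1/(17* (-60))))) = -598400/21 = -28495.24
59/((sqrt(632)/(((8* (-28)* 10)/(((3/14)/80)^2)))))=-41445376000* sqrt(158)/711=-732714906.05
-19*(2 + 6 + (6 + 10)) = -456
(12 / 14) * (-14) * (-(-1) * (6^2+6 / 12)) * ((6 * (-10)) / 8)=3285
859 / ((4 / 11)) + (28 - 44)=9385 / 4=2346.25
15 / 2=7.50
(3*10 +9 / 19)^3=194104539 / 6859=28299.25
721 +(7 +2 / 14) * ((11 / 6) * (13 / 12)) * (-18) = 6519 / 14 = 465.64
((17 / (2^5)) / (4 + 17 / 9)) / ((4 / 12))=459 / 1696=0.27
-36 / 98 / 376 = -9 / 9212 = -0.00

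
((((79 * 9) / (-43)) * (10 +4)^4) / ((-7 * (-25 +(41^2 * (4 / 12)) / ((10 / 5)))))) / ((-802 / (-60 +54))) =70235424 / 26399033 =2.66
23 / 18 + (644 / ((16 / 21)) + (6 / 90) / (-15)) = 846.52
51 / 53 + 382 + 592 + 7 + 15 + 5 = 53104 / 53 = 1001.96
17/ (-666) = -17/ 666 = -0.03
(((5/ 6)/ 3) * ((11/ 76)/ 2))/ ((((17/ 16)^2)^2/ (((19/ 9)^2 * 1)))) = 4280320/ 60886809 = 0.07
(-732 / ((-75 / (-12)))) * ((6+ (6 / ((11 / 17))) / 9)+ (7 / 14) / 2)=-234484 / 275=-852.67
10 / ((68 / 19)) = 95 / 34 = 2.79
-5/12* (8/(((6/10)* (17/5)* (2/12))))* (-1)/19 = 500/969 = 0.52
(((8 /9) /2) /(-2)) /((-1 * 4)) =1 /18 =0.06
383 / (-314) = -383 / 314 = -1.22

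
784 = 784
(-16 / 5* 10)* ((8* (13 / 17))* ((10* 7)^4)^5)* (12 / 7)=-45522627812306183884800000000000000000000 / 17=-2677801636018010816752941000000000000000.00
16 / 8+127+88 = 217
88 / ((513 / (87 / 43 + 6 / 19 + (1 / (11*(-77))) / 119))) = 1540916848 / 3840405723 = 0.40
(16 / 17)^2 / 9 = 256 / 2601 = 0.10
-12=-12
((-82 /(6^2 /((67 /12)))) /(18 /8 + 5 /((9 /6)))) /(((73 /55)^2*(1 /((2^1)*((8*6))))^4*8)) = -73152921600 /5329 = -13727326.25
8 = 8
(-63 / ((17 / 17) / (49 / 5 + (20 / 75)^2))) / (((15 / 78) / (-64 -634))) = 282146956 / 125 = 2257175.65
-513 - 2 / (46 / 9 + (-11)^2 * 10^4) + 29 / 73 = -203752761317 / 397486679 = -512.60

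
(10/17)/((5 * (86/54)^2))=1458/31433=0.05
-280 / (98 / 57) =-1140 / 7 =-162.86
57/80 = 0.71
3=3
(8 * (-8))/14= -32/7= -4.57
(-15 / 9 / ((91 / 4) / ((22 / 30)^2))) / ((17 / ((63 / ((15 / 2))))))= -968 / 49725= -0.02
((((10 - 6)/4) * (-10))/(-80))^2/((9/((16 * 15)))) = 5/12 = 0.42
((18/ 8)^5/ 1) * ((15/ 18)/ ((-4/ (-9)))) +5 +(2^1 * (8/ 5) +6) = 5010307/ 40960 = 122.32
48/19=2.53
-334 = -334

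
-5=-5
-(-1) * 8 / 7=8 / 7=1.14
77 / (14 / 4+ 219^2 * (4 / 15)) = 770 / 127931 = 0.01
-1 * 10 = -10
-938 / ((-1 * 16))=469 / 8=58.62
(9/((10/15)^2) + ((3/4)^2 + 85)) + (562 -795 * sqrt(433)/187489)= 10685/16 -795 * sqrt(433)/187489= 667.72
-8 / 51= -0.16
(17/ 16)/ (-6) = -17/ 96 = -0.18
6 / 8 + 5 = 23 / 4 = 5.75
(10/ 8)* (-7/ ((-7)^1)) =5/ 4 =1.25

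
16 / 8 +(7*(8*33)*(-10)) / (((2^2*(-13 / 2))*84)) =136 / 13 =10.46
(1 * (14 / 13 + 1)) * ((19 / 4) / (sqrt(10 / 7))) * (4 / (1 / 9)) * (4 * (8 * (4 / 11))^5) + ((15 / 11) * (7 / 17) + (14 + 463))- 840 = -67776 / 187 + 309841625088 * sqrt(70) / 10468315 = 247272.55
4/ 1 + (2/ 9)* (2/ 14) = 254/ 63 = 4.03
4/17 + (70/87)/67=24506/99093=0.25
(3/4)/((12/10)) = 5/8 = 0.62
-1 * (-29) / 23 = 29 / 23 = 1.26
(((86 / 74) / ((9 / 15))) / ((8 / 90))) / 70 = 0.31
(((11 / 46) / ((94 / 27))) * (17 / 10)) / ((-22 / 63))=-28917 / 86480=-0.33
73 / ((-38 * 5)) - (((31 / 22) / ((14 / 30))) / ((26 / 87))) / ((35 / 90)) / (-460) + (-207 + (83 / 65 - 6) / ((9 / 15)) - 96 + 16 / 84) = -2930240179 / 9421720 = -311.01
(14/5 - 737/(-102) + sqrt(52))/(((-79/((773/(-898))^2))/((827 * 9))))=-7579866292737/10830005720 - 4447408347 * sqrt(13)/31852958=-1203.31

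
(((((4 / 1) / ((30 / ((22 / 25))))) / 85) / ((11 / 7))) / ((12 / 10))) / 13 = 0.00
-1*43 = -43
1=1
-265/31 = -8.55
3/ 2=1.50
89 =89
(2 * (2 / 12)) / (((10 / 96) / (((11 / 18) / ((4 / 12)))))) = 88 / 15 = 5.87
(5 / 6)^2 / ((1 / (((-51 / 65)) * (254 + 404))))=-27965 / 78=-358.53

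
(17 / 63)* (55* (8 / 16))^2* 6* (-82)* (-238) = 71686450 / 3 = 23895483.33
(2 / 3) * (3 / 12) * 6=1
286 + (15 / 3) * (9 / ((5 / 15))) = 421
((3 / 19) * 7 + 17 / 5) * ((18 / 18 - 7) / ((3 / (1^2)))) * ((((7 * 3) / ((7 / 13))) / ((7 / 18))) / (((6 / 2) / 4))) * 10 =-1602432 / 133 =-12048.36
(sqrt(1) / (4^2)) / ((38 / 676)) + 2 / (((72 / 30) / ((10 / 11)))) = 9377 / 5016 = 1.87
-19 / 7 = -2.71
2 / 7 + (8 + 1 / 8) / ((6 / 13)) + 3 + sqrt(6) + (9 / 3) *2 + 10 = sqrt(6) + 12395 / 336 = 39.34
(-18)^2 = 324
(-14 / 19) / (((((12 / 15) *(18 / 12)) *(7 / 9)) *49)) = -15 / 931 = -0.02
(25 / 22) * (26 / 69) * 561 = 5525 / 23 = 240.22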